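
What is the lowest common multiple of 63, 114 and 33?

63 = 3² · 7; 114 = 2 · 3 · 19; 33 = 3 · 11
lcm takes max exponent of each prime: 2 · 3² · 7 · 11 · 19 = 26334

26334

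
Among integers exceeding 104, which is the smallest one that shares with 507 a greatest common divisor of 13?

130

507 = 13·39. Any a with gcd(a, 507) = 13 is a multiple of 13, say 13s, with s coprime to 39.
Need s > 104/13, so s ≥ 9. First s ≥ 9 with gcd(s, 39) = 1 is s = 10. Thus a = 13·10 = 130.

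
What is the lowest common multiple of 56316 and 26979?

506449788

gcd first: 56316 = 2·26979 + 2358; 26979 = 11·2358 + 1041; 2358 = 2·1041 + 276; 1041 = 3·276 + 213; 276 = 1·213 + 63; 213 = 3·63 + 24; 63 = 2·24 + 15; 24 = 1·15 + 9; 15 = 1·9 + 6; 9 = 1·6 + 3; 6 = 2·3 + 0 → gcd = 3
lcm = 56316·26979/gcd = 1519349364/3 = 506449788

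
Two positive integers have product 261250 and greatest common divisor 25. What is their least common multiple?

10450

Since gcd(p,q)·lcm(p,q) = pq, lcm = 261250/25 = 10450.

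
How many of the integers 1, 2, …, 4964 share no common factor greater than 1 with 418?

2137

Prime factors of 418: 2, 11, 19. Count integers ≤ 4964 divisible by none of them.
By inclusion–exclusion: 4964 − ⌊4964/2⌋ − ⌊4964/11⌋ − ⌊4964/19⌋ + ⌊4964/22⌋ + ⌊4964/38⌋ + ⌊4964/209⌋ − ⌊4964/418⌋ = 2137.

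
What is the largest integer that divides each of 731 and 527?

731 = 17 · 43
527 = 17 · 31
Common: 17 = 17

17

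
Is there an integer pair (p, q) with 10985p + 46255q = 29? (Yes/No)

No

gcd(10985, 46255): 46255 = 4·10985 + 2315; 10985 = 4·2315 + 1725; 2315 = 1·1725 + 590; 1725 = 2·590 + 545; 590 = 1·545 + 45; 545 = 12·45 + 5; 45 = 9·5 + 0 → 5
5 does not divide 29, so a solution does not exist.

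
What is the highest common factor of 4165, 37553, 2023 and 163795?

gcd(4165, 37553): 37553 = 9·4165 + 68; 4165 = 61·68 + 17; 68 = 4·17 + 0 → 17
gcd(17, 2023): 2023 = 119·17 + 0 → 17
gcd(17, 163795): 163795 = 9635·17 + 0 → 17

17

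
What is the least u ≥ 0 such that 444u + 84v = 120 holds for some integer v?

5

gcd(444, 84) = 12 (Euclid: 444 = 5·84 + 24; 84 = 3·24 + 12; 24 = 2·12 + 0), and 12 | 120.
Extended Euclid: 444·(-3) + 84·(16) = 12. Scale by 10: u₀ = -30.
General solution u = u₀ + 7t; reducing mod 7 gives u = 5 (and v = -25).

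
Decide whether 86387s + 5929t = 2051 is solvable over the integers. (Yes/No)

No

By Bézout, 86387s + 5929t = 2051 has integer solutions iff gcd(86387, 5929) | 2051.
Euclid: 86387 = 14·5929 + 3381; 5929 = 1·3381 + 2548; 3381 = 1·2548 + 833; 2548 = 3·833 + 49; 833 = 17·49 + 0. gcd = 49; 2051 mod 49 = 42. No.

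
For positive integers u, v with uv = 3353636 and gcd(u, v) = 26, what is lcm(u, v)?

128986

gcd·lcm = product, so lcm = 3353636/26 = 128986.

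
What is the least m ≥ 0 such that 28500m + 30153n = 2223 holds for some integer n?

327

Euclid: 30153 = 1·28500 + 1653; 28500 = 17·1653 + 399; 1653 = 4·399 + 57; 399 = 7·57 + 0 → gcd = 57; 2223 = 57·39.
Back-substitution yields 28500·(-73) + 30153·(69) = 57, so one solution is m = -73·39 = -2847, n = 69·39 = 2691.
Solutions in m differ by 30153/57 = 529; the one in [0, 529) is -2847 mod 529 = 327.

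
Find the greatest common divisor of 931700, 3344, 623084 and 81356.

44

gcd(931700, 3344): 931700 = 278·3344 + 2068; 3344 = 1·2068 + 1276; 2068 = 1·1276 + 792; 1276 = 1·792 + 484; 792 = 1·484 + 308; 484 = 1·308 + 176; 308 = 1·176 + 132; 176 = 1·132 + 44; 132 = 3·44 + 0 → 44
gcd(44, 623084): 623084 = 14161·44 + 0 → 44
gcd(44, 81356): 81356 = 1849·44 + 0 → 44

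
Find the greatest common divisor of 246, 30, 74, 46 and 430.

2

246 = 2 · 3 · 41; 30 = 2 · 3 · 5; 74 = 2 · 37; 46 = 2 · 23; 430 = 2 · 5 · 43
gcd takes min exponent of each prime: 2 = 2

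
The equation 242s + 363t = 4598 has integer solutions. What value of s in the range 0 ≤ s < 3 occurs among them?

gcd(242, 363) = 121 (Euclid: 363 = 1·242 + 121; 242 = 2·121 + 0), and 121 | 4598.
Extended Euclid: 242·(-1) + 363·(1) = 121. Scale by 38: s₀ = -38.
General solution s = s₀ + 3k; reducing mod 3 gives s = 1 (and t = 12).

1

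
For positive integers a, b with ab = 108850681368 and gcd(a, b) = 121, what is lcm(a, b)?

gcd·lcm = product, so lcm = 108850681368/121 = 899592408.

899592408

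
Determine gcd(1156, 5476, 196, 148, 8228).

4

1156 = 2² · 17²; 5476 = 2² · 37²; 196 = 2² · 7²; 148 = 2² · 37; 8228 = 2² · 11² · 17
gcd takes min exponent of each prime: 2² = 4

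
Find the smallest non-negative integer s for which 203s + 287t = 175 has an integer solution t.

gcd(203, 287) = 7 (Euclid: 287 = 1·203 + 84; 203 = 2·84 + 35; 84 = 2·35 + 14; 35 = 2·14 + 7; 14 = 2·7 + 0), and 7 | 175.
Extended Euclid: 203·(17) + 287·(-12) = 7. Scale by 25: s₀ = 425.
General solution s = s₀ + 41k; reducing mod 41 gives s = 15 (and t = -10).

15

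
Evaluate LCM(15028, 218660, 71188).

lcm(15028, 218660) = 15028·218660/gcd = 3286022480/52 = 63192740
lcm(63192740, 71188) = 63192740·71188/gcd = 4498564775120/52 = 86510861060

86510861060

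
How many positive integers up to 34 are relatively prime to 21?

21 = 3·7. Inclusion–exclusion on these primes:
34 − ⌊34/3⌋ − ⌊34/7⌋ + ⌊34/21⌋ = 20

20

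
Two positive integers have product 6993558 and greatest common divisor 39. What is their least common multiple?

gcd·lcm = product, so lcm = 6993558/39 = 179322.

179322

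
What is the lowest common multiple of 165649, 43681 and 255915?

lcm(165649, 43681) = 165649·43681/gcd = 7235713969/121 = 59799289
lcm(59799289, 255915) = 59799289·255915/gcd = 15303535044435/121 = 126475496235

126475496235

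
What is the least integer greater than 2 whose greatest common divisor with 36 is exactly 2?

10

gcd(t, 36) = 2 forces 2 | t; write t = 2s. Then gcd(2s, 2·18) = 2·gcd(s, 18), so need gcd(s, 18) = 1.
2s > 2 gives s ≥ 2. The least s ≥ 2 coprime to 18 is 5, so t = 2·5 = 10.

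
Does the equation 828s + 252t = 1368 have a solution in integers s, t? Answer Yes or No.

Yes

By Bézout, 828s + 252t = 1368 has integer solutions iff gcd(828, 252) | 1368.
Euclid: 828 = 3·252 + 72; 252 = 3·72 + 36; 72 = 2·36 + 0. gcd = 36; 1368 mod 36 = 0. Yes.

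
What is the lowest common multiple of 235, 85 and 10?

235 = 5 · 47; 85 = 5 · 17; 10 = 2 · 5
lcm takes max exponent of each prime: 2 · 5 · 17 · 47 = 7990

7990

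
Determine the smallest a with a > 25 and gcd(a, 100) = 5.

35

gcd(a, 100) = 5 forces 5 | a; write a = 5s. Then gcd(5s, 5·20) = 5·gcd(s, 20), so need gcd(s, 20) = 1.
5s > 25 gives s ≥ 6. The least s ≥ 6 coprime to 20 is 7, so a = 5·7 = 35.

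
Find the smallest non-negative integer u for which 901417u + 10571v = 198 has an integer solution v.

Euclid: 901417 = 85·10571 + 2882; 10571 = 3·2882 + 1925; 2882 = 1·1925 + 957; 1925 = 2·957 + 11; 957 = 87·11 + 0 → gcd = 11; 198 = 11·18.
Back-substitution yields 901417·(-11) + 10571·(938) = 11, so one solution is u = -11·18 = -198, v = 938·18 = 16884.
Solutions in u differ by 10571/11 = 961; the one in [0, 961) is -198 mod 961 = 763.

763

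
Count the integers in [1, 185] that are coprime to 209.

209 = 11·19. Inclusion–exclusion on these primes:
185 − ⌊185/11⌋ − ⌊185/19⌋ + ⌊185/209⌋ = 160

160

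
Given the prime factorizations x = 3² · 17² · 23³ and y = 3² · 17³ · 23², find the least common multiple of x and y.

537988239

max exponent per prime: 3² · 17³ · 23³ = 537988239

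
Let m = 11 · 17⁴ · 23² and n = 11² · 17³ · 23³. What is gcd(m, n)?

28588747

min exponent per shared prime: 11 · 17³ · 23² = 28588747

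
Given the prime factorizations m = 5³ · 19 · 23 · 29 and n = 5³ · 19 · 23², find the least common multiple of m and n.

36434875

max exponent per prime: 5³ · 19 · 23² · 29 = 36434875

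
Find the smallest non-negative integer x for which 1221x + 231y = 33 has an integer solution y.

Euclid: 1221 = 5·231 + 66; 231 = 3·66 + 33; 66 = 2·33 + 0 → gcd = 33; 33 = 33·1.
Back-substitution yields 1221·(-3) + 231·(16) = 33, so one solution is x = -3·1 = -3, y = 16·1 = 16.
Solutions in x differ by 231/33 = 7; the one in [0, 7) is -3 mod 7 = 4.

4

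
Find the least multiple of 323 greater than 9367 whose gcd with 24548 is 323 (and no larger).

10013

24548 = 323·76. Any a with gcd(a, 24548) = 323 is a multiple of 323, say 323s, with s coprime to 76.
Need s > 9367/323, so s ≥ 30. First s ≥ 30 with gcd(s, 76) = 1 is s = 31. Thus a = 323·31 = 10013.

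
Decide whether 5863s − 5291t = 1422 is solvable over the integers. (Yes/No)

By Bézout, 5863s − 5291t = 1422 has integer solutions iff gcd(5863, 5291) | 1422.
Euclid: 5863 = 1·5291 + 572; 5291 = 9·572 + 143; 572 = 4·143 + 0. gcd = 143; 1422 mod 143 = 135. No.

No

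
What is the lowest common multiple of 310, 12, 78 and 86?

310 = 2 · 5 · 31; 12 = 2² · 3; 78 = 2 · 3 · 13; 86 = 2 · 43
lcm takes max exponent of each prime: 2² · 3 · 5 · 13 · 31 · 43 = 1039740

1039740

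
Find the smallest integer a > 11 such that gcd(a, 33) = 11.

22

33 = 11·3. Any a with gcd(a, 33) = 11 is a multiple of 11, say 11s, with s coprime to 3.
Need s > 11/11, so s ≥ 2. First s ≥ 2 with gcd(s, 3) = 1 is s = 2. Thus a = 11·2 = 22.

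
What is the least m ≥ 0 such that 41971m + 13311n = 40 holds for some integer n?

12475

Euclid: 41971 = 3·13311 + 2038; 13311 = 6·2038 + 1083; 2038 = 1·1083 + 955; 1083 = 1·955 + 128; 955 = 7·128 + 59; 128 = 2·59 + 10; 59 = 5·10 + 9; 10 = 1·9 + 1; 9 = 9·1 + 0 → gcd = 1; 40 = 1·40.
Back-substitution yields 41971·(-1352) + 13311·(4263) = 1, so one solution is m = -1352·40 = -54080, n = 4263·40 = 170520.
Solutions in m differ by 13311/1 = 13311; the one in [0, 13311) is -54080 mod 13311 = 12475.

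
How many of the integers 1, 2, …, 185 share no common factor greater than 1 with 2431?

146

Prime factors of 2431: 11, 13, 17. Count integers ≤ 185 divisible by none of them.
By inclusion–exclusion: 185 − ⌊185/11⌋ − ⌊185/13⌋ − ⌊185/17⌋ + ⌊185/143⌋ + ⌊185/187⌋ + ⌊185/221⌋ − ⌊185/2431⌋ = 146.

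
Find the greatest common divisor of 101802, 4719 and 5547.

3

101802 = 2 · 3 · 19² · 47; 4719 = 3 · 11² · 13; 5547 = 3 · 43²
gcd takes min exponent of each prime: 3 = 3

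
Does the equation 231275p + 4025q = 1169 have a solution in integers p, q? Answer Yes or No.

No

By Bézout, 231275p + 4025q = 1169 has integer solutions iff gcd(231275, 4025) | 1169.
Euclid: 231275 = 57·4025 + 1850; 4025 = 2·1850 + 325; 1850 = 5·325 + 225; 325 = 1·225 + 100; 225 = 2·100 + 25; 100 = 4·25 + 0. gcd = 25; 1169 mod 25 = 19. No.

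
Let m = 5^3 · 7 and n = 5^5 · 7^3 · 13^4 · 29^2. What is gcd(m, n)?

875

min exponent per shared prime: 5^3 · 7 = 875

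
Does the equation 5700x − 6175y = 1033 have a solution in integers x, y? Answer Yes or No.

No

gcd(5700, 6175): 6175 = 1·5700 + 475; 5700 = 12·475 + 0 → 475
475 does not divide 1033, so a solution does not exist.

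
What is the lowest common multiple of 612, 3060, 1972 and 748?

612 = 2² · 3² · 17; 3060 = 2² · 3² · 5 · 17; 1972 = 2² · 17 · 29; 748 = 2² · 11 · 17
lcm takes max exponent of each prime: 2² · 3² · 5 · 11 · 17 · 29 = 976140

976140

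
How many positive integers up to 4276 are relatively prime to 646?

1906

646 = 2·17·19. Inclusion–exclusion on these primes:
4276 − ⌊4276/2⌋ − ⌊4276/17⌋ − ⌊4276/19⌋ + ⌊4276/34⌋ + ⌊4276/38⌋ + ⌊4276/323⌋ − ⌊4276/646⌋ = 1906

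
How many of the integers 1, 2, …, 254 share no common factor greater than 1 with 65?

188

Prime factors of 65: 5, 13. Count integers ≤ 254 divisible by none of them.
By inclusion–exclusion: 254 − ⌊254/5⌋ − ⌊254/13⌋ + ⌊254/65⌋ = 188.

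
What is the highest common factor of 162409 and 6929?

Euclid: 162409 = 23·6929 + 3042; 6929 = 2·3042 + 845; 3042 = 3·845 + 507; 845 = 1·507 + 338; 507 = 1·338 + 169; 338 = 2·169 + 0. Last nonzero remainder: 169.

169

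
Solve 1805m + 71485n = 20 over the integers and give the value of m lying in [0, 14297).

Euclid: 71485 = 39·1805 + 1090; 1805 = 1·1090 + 715; 1090 = 1·715 + 375; 715 = 1·375 + 340; 375 = 1·340 + 35; 340 = 9·35 + 25; 35 = 1·25 + 10; 25 = 2·10 + 5; 10 = 2·5 + 0 → gcd = 5; 20 = 5·4.
Back-substitution yields 1805·(6099) + 71485·(-154) = 5, so one solution is m = 6099·4 = 24396, n = -154·4 = -616.
Solutions in m differ by 71485/5 = 14297; the one in [0, 14297) is 24396 mod 14297 = 10099.

10099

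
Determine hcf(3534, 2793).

57

3534 = 2 · 3 · 19 · 31
2793 = 3 · 7² · 19
Common: 3 · 19 = 57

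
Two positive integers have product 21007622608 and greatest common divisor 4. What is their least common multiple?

5251905652

Since gcd(p,q)·lcm(p,q) = pq, lcm = 21007622608/4 = 5251905652.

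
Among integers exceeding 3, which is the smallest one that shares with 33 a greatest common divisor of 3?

gcd(k, 33) = 3 forces 3 | k; write k = 3s. Then gcd(3s, 3·11) = 3·gcd(s, 11), so need gcd(s, 11) = 1.
3s > 3 gives s ≥ 2. The least s ≥ 2 coprime to 11 is 2, so k = 3·2 = 6.

6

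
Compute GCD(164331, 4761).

9

Euclid: 164331 = 34·4761 + 2457; 4761 = 1·2457 + 2304; 2457 = 1·2304 + 153; 2304 = 15·153 + 9; 153 = 17·9 + 0. Last nonzero remainder: 9.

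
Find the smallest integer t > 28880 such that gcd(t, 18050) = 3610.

Multiples of 3610 above 28880: 3610·9, 3610·10, … . Need the cofactor coprime to 18050/3610 = 5.
Checking s = 9, 10, … the first with gcd(s, 5) = 1 is s = 9, giving 32490.

32490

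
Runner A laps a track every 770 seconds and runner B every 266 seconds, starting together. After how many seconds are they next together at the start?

14630

gcd first: 770 = 2·266 + 238; 266 = 1·238 + 28; 238 = 8·28 + 14; 28 = 2·14 + 0 → gcd = 14
lcm = 770·266/gcd = 204820/14 = 14630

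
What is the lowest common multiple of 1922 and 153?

1922 = 2 · 31²; 153 = 3² · 17
max exponents: 2 · 3² · 17 · 31² = 294066

294066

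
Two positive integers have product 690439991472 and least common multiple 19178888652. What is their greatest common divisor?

From gcd × lcm = mn: gcd = 690439991472 / 19178888652 = 36.

36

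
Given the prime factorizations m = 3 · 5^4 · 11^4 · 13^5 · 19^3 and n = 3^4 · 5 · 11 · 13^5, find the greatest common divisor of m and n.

61263345

min exponent per shared prime: 3 · 5 · 11 · 13^5 = 61263345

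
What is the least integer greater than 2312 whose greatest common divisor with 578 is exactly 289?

2601

Multiples of 289 above 2312: 289·9, 289·10, … . Need the cofactor coprime to 578/289 = 2.
Checking s = 9, 10, … the first with gcd(s, 2) = 1 is s = 9, giving 2601.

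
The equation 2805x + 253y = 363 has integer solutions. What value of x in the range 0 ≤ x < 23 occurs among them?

5

gcd(2805, 253) = 11 (Euclid: 2805 = 11·253 + 22; 253 = 11·22 + 11; 22 = 2·11 + 0), and 11 | 363.
Extended Euclid: 2805·(-11) + 253·(122) = 11. Scale by 33: x₀ = -363.
General solution x = x₀ + 23t; reducing mod 23 gives x = 5 (and y = -54).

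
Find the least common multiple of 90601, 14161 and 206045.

lcm(90601, 14161) = 90601·14161/gcd = 1283000761/49 = 26183689
lcm(26183689, 206045) = 26183689·206045/gcd = 5395018200005/49 = 110102412245

110102412245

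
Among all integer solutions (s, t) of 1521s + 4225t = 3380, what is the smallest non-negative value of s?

5

gcd(1521, 4225) = 169 (Euclid: 4225 = 2·1521 + 1183; 1521 = 1·1183 + 338; 1183 = 3·338 + 169; 338 = 2·169 + 0), and 169 | 3380.
Extended Euclid: 1521·(-11) + 4225·(4) = 169. Scale by 20: s₀ = -220.
General solution s = s₀ + 25k; reducing mod 25 gives s = 5 (and t = -1).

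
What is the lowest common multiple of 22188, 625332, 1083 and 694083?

lcm(22188, 625332) = 22188·625332/gcd = 13874866416/12 = 1156238868
lcm(1156238868, 1083) = 1156238868·1083/gcd = 1252206694044/3 = 417402231348
lcm(417402231348, 694083) = 417402231348·694083/gcd = 289711792940713884/3 = 96570597646904628

96570597646904628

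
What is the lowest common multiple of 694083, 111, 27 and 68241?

142094754009

lcm(694083, 111) = 694083·111/gcd = 77043213/111 = 694083
lcm(694083, 27) = 694083·27/gcd = 18740241/3 = 6246747
lcm(6246747, 68241) = 6246747·68241/gcd = 426284262027/3 = 142094754009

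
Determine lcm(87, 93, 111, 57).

1895991

87 = 3 · 29; 93 = 3 · 31; 111 = 3 · 37; 57 = 3 · 19
lcm takes max exponent of each prime: 3 · 19 · 29 · 31 · 37 = 1895991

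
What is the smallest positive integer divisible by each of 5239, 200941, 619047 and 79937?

981150495039

5239 = 13² · 31; 200941 = 13² · 29 · 41; 619047 = 3² · 11 · 13² · 37; 79937 = 11 · 13² · 43
lcm takes max exponent of each prime: 3² · 11 · 13² · 29 · 31 · 37 · 41 · 43 = 981150495039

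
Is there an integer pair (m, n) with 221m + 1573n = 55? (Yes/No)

No

By Bézout, 221m + 1573n = 55 has integer solutions iff gcd(221, 1573) | 55.
Euclid: 1573 = 7·221 + 26; 221 = 8·26 + 13; 26 = 2·13 + 0. gcd = 13; 55 mod 13 = 3. No.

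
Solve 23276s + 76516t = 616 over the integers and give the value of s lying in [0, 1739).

gcd(23276, 76516) = 44 (Euclid: 76516 = 3·23276 + 6688; 23276 = 3·6688 + 3212; 6688 = 2·3212 + 264; 3212 = 12·264 + 44; 264 = 6·44 + 0), and 44 | 616.
Extended Euclid: 23276·(286) + 76516·(-87) = 44. Scale by 14: s₀ = 4004.
General solution s = s₀ + 1739k; reducing mod 1739 gives s = 526 (and t = -160).

526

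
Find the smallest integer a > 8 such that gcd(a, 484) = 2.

Multiples of 2 above 8: 2·5, 2·6, … . Need the cofactor coprime to 484/2 = 242.
Checking s = 5, 6, … the first with gcd(s, 242) = 1 is s = 5, giving 10.

10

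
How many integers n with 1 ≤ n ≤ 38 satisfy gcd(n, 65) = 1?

29

Prime factors of 65: 5, 13. Count integers ≤ 38 divisible by none of them.
By inclusion–exclusion: 38 − ⌊38/5⌋ − ⌊38/13⌋ + ⌊38/65⌋ = 29.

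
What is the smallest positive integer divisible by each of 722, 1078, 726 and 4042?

25954114494

722 = 2 · 19²; 1078 = 2 · 7² · 11; 726 = 2 · 3 · 11²; 4042 = 2 · 43 · 47
lcm takes max exponent of each prime: 2 · 3 · 7² · 11² · 19² · 43 · 47 = 25954114494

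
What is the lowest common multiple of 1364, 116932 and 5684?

lcm(1364, 116932) = 1364·116932/gcd = 159495248/124 = 1286252
lcm(1286252, 5684) = 1286252·5684/gcd = 7311056368/4 = 1827764092

1827764092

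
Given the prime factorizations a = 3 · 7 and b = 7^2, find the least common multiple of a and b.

max exponent per prime: 3 · 7^2 = 147

147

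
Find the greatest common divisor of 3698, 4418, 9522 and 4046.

2

gcd(3698, 4418): 4418 = 1·3698 + 720; 3698 = 5·720 + 98; 720 = 7·98 + 34; 98 = 2·34 + 30; 34 = 1·30 + 4; 30 = 7·4 + 2; 4 = 2·2 + 0 → 2
gcd(2, 9522): 9522 = 4761·2 + 0 → 2
gcd(2, 4046): 4046 = 2023·2 + 0 → 2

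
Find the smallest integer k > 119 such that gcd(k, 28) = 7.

28 = 7·4. Any k with gcd(k, 28) = 7 is a multiple of 7, say 7s, with s coprime to 4.
Need s > 119/7, so s ≥ 18. First s ≥ 18 with gcd(s, 4) = 1 is s = 19. Thus k = 7·19 = 133.

133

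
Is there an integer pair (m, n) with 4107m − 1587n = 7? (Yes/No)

No

gcd(4107, 1587): 4107 = 2·1587 + 933; 1587 = 1·933 + 654; 933 = 1·654 + 279; 654 = 2·279 + 96; 279 = 2·96 + 87; 96 = 1·87 + 9; 87 = 9·9 + 6; 9 = 1·6 + 3; 6 = 2·3 + 0 → 3
3 does not divide 7, so a solution does not exist.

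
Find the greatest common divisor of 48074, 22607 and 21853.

13

48074 = 2 · 13 · 43²; 22607 = 13 · 37 · 47; 21853 = 13 · 41²
gcd takes min exponent of each prime: 13 = 13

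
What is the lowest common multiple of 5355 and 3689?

166005

gcd first: 5355 = 1·3689 + 1666; 3689 = 2·1666 + 357; 1666 = 4·357 + 238; 357 = 1·238 + 119; 238 = 2·119 + 0 → gcd = 119
lcm = 5355·3689/gcd = 19754595/119 = 166005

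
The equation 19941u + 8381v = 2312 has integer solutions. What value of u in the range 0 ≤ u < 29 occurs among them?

6

gcd(19941, 8381) = 289 (Euclid: 19941 = 2·8381 + 3179; 8381 = 2·3179 + 2023; 3179 = 1·2023 + 1156; 2023 = 1·1156 + 867; 1156 = 1·867 + 289; 867 = 3·289 + 0), and 289 | 2312.
Extended Euclid: 19941·(8) + 8381·(-19) = 289. Scale by 8: u₀ = 64.
General solution u = u₀ + 29t; reducing mod 29 gives u = 6 (and v = -14).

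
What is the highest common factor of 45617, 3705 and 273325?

gcd(45617, 3705): 45617 = 12·3705 + 1157; 3705 = 3·1157 + 234; 1157 = 4·234 + 221; 234 = 1·221 + 13; 221 = 17·13 + 0 → 13
gcd(13, 273325): 273325 = 21025·13 + 0 → 13

13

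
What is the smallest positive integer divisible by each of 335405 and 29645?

40584005

gcd first: 335405 = 11·29645 + 9310; 29645 = 3·9310 + 1715; 9310 = 5·1715 + 735; 1715 = 2·735 + 245; 735 = 3·245 + 0 → gcd = 245
lcm = 335405·29645/gcd = 9943081225/245 = 40584005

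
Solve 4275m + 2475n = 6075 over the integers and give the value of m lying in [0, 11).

Reduce mod 2475: 4275m ≡ 6075 (mod 2475). With g = gcd(4275, 2475) = 225 dividing 6075, divide through: 19m ≡ 27 (mod 11).
Since gcd(19, 11) = 1, m ≡ 27·(19)⁻¹ ≡ 2 (mod 11). Smallest non-negative: 2.

2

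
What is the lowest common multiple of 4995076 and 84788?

4995076 = 2² · 17² · 29 · 149; 84788 = 2² · 11 · 41 · 47
max exponents: 2² · 11 · 17² · 29 · 41 · 47 · 149 = 105880625972

105880625972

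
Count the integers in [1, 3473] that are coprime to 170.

1308

Prime factors of 170: 2, 5, 17. Count integers ≤ 3473 divisible by none of them.
By inclusion–exclusion: 3473 − ⌊3473/2⌋ − ⌊3473/5⌋ − ⌊3473/17⌋ + ⌊3473/10⌋ + ⌊3473/34⌋ + ⌊3473/85⌋ − ⌊3473/170⌋ = 1308.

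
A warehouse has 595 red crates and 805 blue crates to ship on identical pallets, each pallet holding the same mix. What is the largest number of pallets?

35

595 = 5 · 7 · 17
805 = 5 · 7 · 23
Common: 5 · 7 = 35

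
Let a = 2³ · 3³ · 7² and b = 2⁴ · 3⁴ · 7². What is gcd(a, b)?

10584

min exponent per shared prime: 2³ · 3³ · 7² = 10584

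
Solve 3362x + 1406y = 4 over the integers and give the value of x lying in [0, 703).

Reduce mod 1406: 3362x ≡ 4 (mod 1406). With g = gcd(3362, 1406) = 2 dividing 4, divide through: 1681x ≡ 2 (mod 703).
Since gcd(1681, 703) = 1, x ≡ 2·(1681)⁻¹ ≡ 680 (mod 703). Smallest non-negative: 680.

680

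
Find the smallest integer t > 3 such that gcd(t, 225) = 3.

Multiples of 3 above 3: 3·2, 3·3, … . Need the cofactor coprime to 225/3 = 75.
Checking s = 2, 3, … the first with gcd(s, 75) = 1 is s = 2, giving 6.

6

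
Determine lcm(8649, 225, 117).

2810925

8649 = 3² · 31²; 225 = 3² · 5²; 117 = 3² · 13
lcm takes max exponent of each prime: 3² · 5² · 13 · 31² = 2810925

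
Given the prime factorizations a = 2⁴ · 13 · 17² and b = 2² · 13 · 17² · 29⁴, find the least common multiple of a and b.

42516075472

max exponent per prime: 2⁴ · 13 · 17² · 29⁴ = 42516075472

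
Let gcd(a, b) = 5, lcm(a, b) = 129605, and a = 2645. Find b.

245

a·b = gcd·lcm = 5·129605 = 648025, so b = 648025/2645 = 245.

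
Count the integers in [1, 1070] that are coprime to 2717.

851

2717 = 11·13·19. Inclusion–exclusion on these primes:
1070 − ⌊1070/11⌋ − ⌊1070/13⌋ − ⌊1070/19⌋ + ⌊1070/143⌋ + ⌊1070/209⌋ + ⌊1070/247⌋ − ⌊1070/2717⌋ = 851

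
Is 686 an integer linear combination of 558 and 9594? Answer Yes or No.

gcd(558, 9594): 9594 = 17·558 + 108; 558 = 5·108 + 18; 108 = 6·18 + 0 → 18
18 does not divide 686, so a solution does not exist.

No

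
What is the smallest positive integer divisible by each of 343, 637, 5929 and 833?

9172163

343 = 7³; 637 = 7² · 13; 5929 = 7² · 11²; 833 = 7² · 17
lcm takes max exponent of each prime: 7³ · 11² · 13 · 17 = 9172163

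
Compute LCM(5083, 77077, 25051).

58074205189

5083 = 13 · 17 · 23; 77077 = 7² · 11² · 13; 25051 = 13 · 41 · 47
lcm takes max exponent of each prime: 7² · 11² · 13 · 17 · 23 · 41 · 47 = 58074205189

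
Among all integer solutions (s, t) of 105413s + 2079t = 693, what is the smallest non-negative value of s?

gcd(105413, 2079) = 77 (Euclid: 105413 = 50·2079 + 1463; 2079 = 1·1463 + 616; 1463 = 2·616 + 231; 616 = 2·231 + 154; 231 = 1·154 + 77; 154 = 2·77 + 0), and 77 | 693.
Extended Euclid: 105413·(10) + 2079·(-507) = 77. Scale by 9: s₀ = 90.
General solution s = s₀ + 27k; reducing mod 27 gives s = 9 (and t = -456).

9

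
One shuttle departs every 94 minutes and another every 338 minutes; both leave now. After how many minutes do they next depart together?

gcd first: 338 = 3·94 + 56; 94 = 1·56 + 38; 56 = 1·38 + 18; 38 = 2·18 + 2; 18 = 9·2 + 0 → gcd = 2
lcm = 94·338/gcd = 31772/2 = 15886

15886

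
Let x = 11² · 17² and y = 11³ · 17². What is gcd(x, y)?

34969

min exponent per shared prime: 11² · 17² = 34969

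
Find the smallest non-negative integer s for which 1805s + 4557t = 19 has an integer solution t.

1535

Euclid: 4557 = 2·1805 + 947; 1805 = 1·947 + 858; 947 = 1·858 + 89; 858 = 9·89 + 57; 89 = 1·57 + 32; 57 = 1·32 + 25; 32 = 1·25 + 7; 25 = 3·7 + 4; 7 = 1·4 + 3; 4 = 1·3 + 1; 3 = 3·1 + 0 → gcd = 1; 19 = 1·19.
Back-substitution yields 1805·(1280) + 4557·(-507) = 1, so one solution is s = 1280·19 = 24320, t = -507·19 = -9633.
Solutions in s differ by 4557/1 = 4557; the one in [0, 4557) is 24320 mod 4557 = 1535.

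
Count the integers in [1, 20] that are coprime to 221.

221 = 13·17. Inclusion–exclusion on these primes:
20 − ⌊20/13⌋ − ⌊20/17⌋ + ⌊20/221⌋ = 18

18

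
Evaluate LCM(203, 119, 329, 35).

810985

203 = 7 · 29; 119 = 7 · 17; 329 = 7 · 47; 35 = 5 · 7
lcm takes max exponent of each prime: 5 · 7 · 17 · 29 · 47 = 810985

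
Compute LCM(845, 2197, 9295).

845 = 5 · 13²; 2197 = 13³; 9295 = 5 · 11 · 13²
lcm takes max exponent of each prime: 5 · 11 · 13³ = 120835

120835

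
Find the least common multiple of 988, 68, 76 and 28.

988 = 2² · 13 · 19; 68 = 2² · 17; 76 = 2² · 19; 28 = 2² · 7
lcm takes max exponent of each prime: 2² · 7 · 13 · 17 · 19 = 117572

117572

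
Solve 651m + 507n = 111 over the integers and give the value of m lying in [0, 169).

Reduce mod 507: 651m ≡ 111 (mod 507). With g = gcd(651, 507) = 3 dividing 111, divide through: 217m ≡ 37 (mod 169).
Since gcd(217, 169) = 1, m ≡ 37·(217)⁻¹ ≡ 124 (mod 169). Smallest non-negative: 124.

124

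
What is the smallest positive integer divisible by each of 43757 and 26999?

43757 = 7² · 19 · 47; 26999 = 7² · 19 · 29
max exponents: 7² · 19 · 29 · 47 = 1268953

1268953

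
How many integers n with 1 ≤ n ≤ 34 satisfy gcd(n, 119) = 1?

Prime factors of 119: 7, 17. Count integers ≤ 34 divisible by none of them.
By inclusion–exclusion: 34 − ⌊34/7⌋ − ⌊34/17⌋ + ⌊34/119⌋ = 28.

28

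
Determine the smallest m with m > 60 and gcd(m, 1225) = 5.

65

Multiples of 5 above 60: 5·13, 5·14, … . Need the cofactor coprime to 1225/5 = 245.
Checking s = 13, 14, … the first with gcd(s, 245) = 1 is s = 13, giving 65.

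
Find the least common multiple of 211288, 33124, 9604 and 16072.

211288 = 2³ · 7⁴ · 11; 33124 = 2² · 7² · 13²; 9604 = 2² · 7⁴; 16072 = 2³ · 7² · 41
lcm takes max exponent of each prime: 2³ · 7⁴ · 11 · 13² · 41 = 1464014552

1464014552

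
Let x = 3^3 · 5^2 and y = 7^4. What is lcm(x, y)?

1620675

max exponent per prime: 3^3 · 5^2 · 7^4 = 1620675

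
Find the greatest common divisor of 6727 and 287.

7

6727 = 7 · 31²
287 = 7 · 41
Common: 7 = 7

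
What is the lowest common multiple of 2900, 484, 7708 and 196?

33133030700

2900 = 2² · 5² · 29; 484 = 2² · 11²; 7708 = 2² · 41 · 47; 196 = 2² · 7²
lcm takes max exponent of each prime: 2² · 5² · 7² · 11² · 29 · 41 · 47 = 33133030700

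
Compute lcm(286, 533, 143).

11726

lcm(286, 533) = 286·533/gcd = 152438/13 = 11726
lcm(11726, 143) = 11726·143/gcd = 1676818/143 = 11726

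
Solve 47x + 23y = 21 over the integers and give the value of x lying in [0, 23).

Euclid: 47 = 2·23 + 1; 23 = 23·1 + 0 → gcd = 1; 21 = 1·21.
Back-substitution yields 47·(1) + 23·(-2) = 1, so one solution is x = 1·21 = 21, y = -2·21 = -42.
Solutions in x differ by 23/1 = 23; the one in [0, 23) is 21 mod 23 = 21.

21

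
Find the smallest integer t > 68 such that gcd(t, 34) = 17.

85

gcd(t, 34) = 17 forces 17 | t; write t = 17s. Then gcd(17s, 17·2) = 17·gcd(s, 2), so need gcd(s, 2) = 1.
17s > 68 gives s ≥ 5. The least s ≥ 5 coprime to 2 is 5, so t = 17·5 = 85.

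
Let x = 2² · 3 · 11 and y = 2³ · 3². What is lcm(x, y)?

792

max exponent per prime: 2³ · 3² · 11 = 792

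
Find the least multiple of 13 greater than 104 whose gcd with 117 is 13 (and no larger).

130

gcd(t, 117) = 13 forces 13 | t; write t = 13s. Then gcd(13s, 13·9) = 13·gcd(s, 9), so need gcd(s, 9) = 1.
13s > 104 gives s ≥ 9. The least s ≥ 9 coprime to 9 is 10, so t = 13·10 = 130.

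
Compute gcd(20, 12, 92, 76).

gcd(20, 12): 20 = 1·12 + 8; 12 = 1·8 + 4; 8 = 2·4 + 0 → 4
gcd(4, 92): 92 = 23·4 + 0 → 4
gcd(4, 76): 76 = 19·4 + 0 → 4

4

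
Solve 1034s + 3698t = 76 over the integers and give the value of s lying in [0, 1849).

769

Euclid: 3698 = 3·1034 + 596; 1034 = 1·596 + 438; 596 = 1·438 + 158; 438 = 2·158 + 122; 158 = 1·122 + 36; 122 = 3·36 + 14; 36 = 2·14 + 8; 14 = 1·8 + 6; 8 = 1·6 + 2; 6 = 3·2 + 0 → gcd = 2; 76 = 2·38.
Back-substitution yields 1034·(-515) + 3698·(144) = 2, so one solution is s = -515·38 = -19570, t = 144·38 = 5472.
Solutions in s differ by 3698/2 = 1849; the one in [0, 1849) is -19570 mod 1849 = 769.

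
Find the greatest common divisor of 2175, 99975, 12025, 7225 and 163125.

gcd(2175, 99975): 99975 = 45·2175 + 2100; 2175 = 1·2100 + 75; 2100 = 28·75 + 0 → 75
gcd(75, 12025): 12025 = 160·75 + 25; 75 = 3·25 + 0 → 25
gcd(25, 7225): 7225 = 289·25 + 0 → 25
gcd(25, 163125): 163125 = 6525·25 + 0 → 25

25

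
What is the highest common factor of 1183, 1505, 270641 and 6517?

gcd(1183, 1505): 1505 = 1·1183 + 322; 1183 = 3·322 + 217; 322 = 1·217 + 105; 217 = 2·105 + 7; 105 = 15·7 + 0 → 7
gcd(7, 270641): 270641 = 38663·7 + 0 → 7
gcd(7, 6517): 6517 = 931·7 + 0 → 7

7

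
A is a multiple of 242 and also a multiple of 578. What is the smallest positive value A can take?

gcd first: 578 = 2·242 + 94; 242 = 2·94 + 54; 94 = 1·54 + 40; 54 = 1·40 + 14; 40 = 2·14 + 12; 14 = 1·12 + 2; 12 = 6·2 + 0 → gcd = 2
lcm = 242·578/gcd = 139876/2 = 69938

69938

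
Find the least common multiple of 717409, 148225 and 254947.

717409 = 7² · 11⁴; 148225 = 5² · 7² · 11²; 254947 = 7² · 11² · 43
lcm takes max exponent of each prime: 5² · 7² · 11⁴ · 43 = 771214675

771214675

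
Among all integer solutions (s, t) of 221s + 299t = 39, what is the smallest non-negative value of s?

11

Euclid: 299 = 1·221 + 78; 221 = 2·78 + 65; 78 = 1·65 + 13; 65 = 5·13 + 0 → gcd = 13; 39 = 13·3.
Back-substitution yields 221·(-4) + 299·(3) = 13, so one solution is s = -4·3 = -12, t = 3·3 = 9.
Solutions in s differ by 299/13 = 23; the one in [0, 23) is -12 mod 23 = 11.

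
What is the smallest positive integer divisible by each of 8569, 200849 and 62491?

lcm(8569, 200849) = 8569·200849/gcd = 1721075081/209 = 8234809
lcm(8234809, 62491) = 8234809·62491/gcd = 514601449219/209 = 2462207891

2462207891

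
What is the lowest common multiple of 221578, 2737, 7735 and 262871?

731751373990

221578 = 2 · 7³ · 17 · 19; 2737 = 7 · 17 · 23; 7735 = 5 · 7 · 13 · 17; 262871 = 7 · 17 · 47²
lcm takes max exponent of each prime: 2 · 5 · 7³ · 13 · 17 · 19 · 23 · 47² = 731751373990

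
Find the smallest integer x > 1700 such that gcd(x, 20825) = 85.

20825 = 85·245. Any x with gcd(x, 20825) = 85 is a multiple of 85, say 85s, with s coprime to 245.
Need s > 1700/85, so s ≥ 21. First s ≥ 21 with gcd(s, 245) = 1 is s = 22. Thus x = 85·22 = 1870.

1870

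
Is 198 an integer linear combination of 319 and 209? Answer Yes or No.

By Bézout, 319s + 209t = 198 has integer solutions iff gcd(319, 209) | 198.
Euclid: 319 = 1·209 + 110; 209 = 1·110 + 99; 110 = 1·99 + 11; 99 = 9·11 + 0. gcd = 11; 198 mod 11 = 0. Yes.

Yes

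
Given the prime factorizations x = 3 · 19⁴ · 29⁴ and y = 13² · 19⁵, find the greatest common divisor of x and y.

min exponent per shared prime: 19⁴ = 130321

130321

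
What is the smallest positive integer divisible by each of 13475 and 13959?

17099775

13475 = 5² · 7² · 11; 13959 = 3³ · 11 · 47
max exponents: 3³ · 5² · 7² · 11 · 47 = 17099775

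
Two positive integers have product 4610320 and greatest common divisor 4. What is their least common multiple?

1152580

For any two positive integers, gcd × lcm equals their product. Hence lcm = 4610320 / 4 = 1152580.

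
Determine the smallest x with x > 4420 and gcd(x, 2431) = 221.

Multiples of 221 above 4420: 221·21, 221·22, … . Need the cofactor coprime to 2431/221 = 11.
Checking s = 21, 22, … the first with gcd(s, 11) = 1 is s = 21, giving 4641.

4641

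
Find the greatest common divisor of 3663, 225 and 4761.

9

gcd(3663, 225): 3663 = 16·225 + 63; 225 = 3·63 + 36; 63 = 1·36 + 27; 36 = 1·27 + 9; 27 = 3·9 + 0 → 9
gcd(9, 4761): 4761 = 529·9 + 0 → 9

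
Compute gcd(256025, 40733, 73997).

gcd(256025, 40733): 256025 = 6·40733 + 11627; 40733 = 3·11627 + 5852; 11627 = 1·5852 + 5775; 5852 = 1·5775 + 77; 5775 = 75·77 + 0 → 77
gcd(77, 73997): 73997 = 961·77 + 0 → 77

77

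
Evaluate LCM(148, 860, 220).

148 = 2² · 37; 860 = 2² · 5 · 43; 220 = 2² · 5 · 11
lcm takes max exponent of each prime: 2² · 5 · 11 · 37 · 43 = 350020

350020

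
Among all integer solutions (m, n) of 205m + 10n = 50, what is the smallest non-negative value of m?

Euclid: 205 = 20·10 + 5; 10 = 2·5 + 0 → gcd = 5; 50 = 5·10.
Back-substitution yields 205·(1) + 10·(-20) = 5, so one solution is m = 1·10 = 10, n = -20·10 = -200.
Solutions in m differ by 10/5 = 2; the one in [0, 2) is 10 mod 2 = 0.

0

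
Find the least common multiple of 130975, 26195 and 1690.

261950

130975 = 5² · 13² · 31; 26195 = 5 · 13² · 31; 1690 = 2 · 5 · 13²
lcm takes max exponent of each prime: 2 · 5² · 13² · 31 = 261950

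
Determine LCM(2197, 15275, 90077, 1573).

12806697475

2197 = 13³; 15275 = 5² · 13 · 47; 90077 = 13³ · 41; 1573 = 11² · 13
lcm takes max exponent of each prime: 5² · 11² · 13³ · 41 · 47 = 12806697475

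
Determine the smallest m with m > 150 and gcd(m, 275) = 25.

Multiples of 25 above 150: 25·7, 25·8, … . Need the cofactor coprime to 275/25 = 11.
Checking s = 7, 8, … the first with gcd(s, 11) = 1 is s = 7, giving 175.

175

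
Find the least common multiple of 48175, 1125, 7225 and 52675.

48175 = 5² · 41 · 47; 1125 = 3² · 5³; 7225 = 5² · 17²; 52675 = 5² · 7² · 43
lcm takes max exponent of each prime: 3² · 5³ · 7² · 17² · 41 · 43 · 47 = 1320068948625

1320068948625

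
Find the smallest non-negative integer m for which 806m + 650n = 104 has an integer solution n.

Reduce mod 650: 806m ≡ 104 (mod 650). With g = gcd(806, 650) = 26 dividing 104, divide through: 31m ≡ 4 (mod 25).
Since gcd(31, 25) = 1, m ≡ 4·(31)⁻¹ ≡ 9 (mod 25). Smallest non-negative: 9.

9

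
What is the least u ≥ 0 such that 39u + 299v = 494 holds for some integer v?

5

Euclid: 299 = 7·39 + 26; 39 = 1·26 + 13; 26 = 2·13 + 0 → gcd = 13; 494 = 13·38.
Back-substitution yields 39·(8) + 299·(-1) = 13, so one solution is u = 8·38 = 304, v = -1·38 = -38.
Solutions in u differ by 299/13 = 23; the one in [0, 23) is 304 mod 23 = 5.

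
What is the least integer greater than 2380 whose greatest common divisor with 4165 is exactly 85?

Multiples of 85 above 2380: 85·29, 85·30, … . Need the cofactor coprime to 4165/85 = 49.
Checking s = 29, 30, … the first with gcd(s, 49) = 1 is s = 29, giving 2465.

2465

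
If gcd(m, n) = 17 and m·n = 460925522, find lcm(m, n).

gcd·lcm = product, so lcm = 460925522/17 = 27113266.

27113266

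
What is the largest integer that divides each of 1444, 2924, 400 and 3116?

4

1444 = 2² · 19²; 2924 = 2² · 17 · 43; 400 = 2⁴ · 5²; 3116 = 2² · 19 · 41
gcd takes min exponent of each prime: 2² = 4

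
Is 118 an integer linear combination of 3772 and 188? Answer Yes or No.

No

gcd(3772, 188): 3772 = 20·188 + 12; 188 = 15·12 + 8; 12 = 1·8 + 4; 8 = 2·4 + 0 → 4
4 does not divide 118, so a solution does not exist.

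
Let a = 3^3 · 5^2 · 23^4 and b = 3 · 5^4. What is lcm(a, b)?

4722316875

max exponent per prime: 3^3 · 5^4 · 23^4 = 4722316875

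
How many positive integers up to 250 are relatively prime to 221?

221 = 13·17. Inclusion–exclusion on these primes:
250 − ⌊250/13⌋ − ⌊250/17⌋ + ⌊250/221⌋ = 218

218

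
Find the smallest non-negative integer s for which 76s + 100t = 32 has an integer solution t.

7

Euclid: 100 = 1·76 + 24; 76 = 3·24 + 4; 24 = 6·4 + 0 → gcd = 4; 32 = 4·8.
Back-substitution yields 76·(4) + 100·(-3) = 4, so one solution is s = 4·8 = 32, t = -3·8 = -24.
Solutions in s differ by 100/4 = 25; the one in [0, 25) is 32 mod 25 = 7.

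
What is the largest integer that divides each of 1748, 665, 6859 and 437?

1748 = 2² · 19 · 23; 665 = 5 · 7 · 19; 6859 = 19³; 437 = 19 · 23
gcd takes min exponent of each prime: 19 = 19

19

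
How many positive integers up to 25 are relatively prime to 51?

51 = 3·17. Inclusion–exclusion on these primes:
25 − ⌊25/3⌋ − ⌊25/17⌋ + ⌊25/51⌋ = 16

16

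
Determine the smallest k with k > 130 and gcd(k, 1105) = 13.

143

Multiples of 13 above 130: 13·11, 13·12, … . Need the cofactor coprime to 1105/13 = 85.
Checking s = 11, 12, … the first with gcd(s, 85) = 1 is s = 11, giving 143.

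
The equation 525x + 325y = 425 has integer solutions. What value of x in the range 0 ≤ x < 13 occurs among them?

gcd(525, 325) = 25 (Euclid: 525 = 1·325 + 200; 325 = 1·200 + 125; 200 = 1·125 + 75; 125 = 1·75 + 50; 75 = 1·50 + 25; 50 = 2·25 + 0), and 25 | 425.
Extended Euclid: 525·(5) + 325·(-8) = 25. Scale by 17: x₀ = 85.
General solution x = x₀ + 13t; reducing mod 13 gives x = 7 (and y = -10).

7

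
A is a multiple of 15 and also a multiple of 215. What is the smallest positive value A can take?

645

gcd first: 215 = 14·15 + 5; 15 = 3·5 + 0 → gcd = 5
lcm = 15·215/gcd = 3225/5 = 645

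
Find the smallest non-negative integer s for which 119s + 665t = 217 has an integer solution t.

13

gcd(119, 665) = 7 (Euclid: 665 = 5·119 + 70; 119 = 1·70 + 49; 70 = 1·49 + 21; 49 = 2·21 + 7; 21 = 3·7 + 0), and 7 | 217.
Extended Euclid: 119·(28) + 665·(-5) = 7. Scale by 31: s₀ = 868.
General solution s = s₀ + 95k; reducing mod 95 gives s = 13 (and t = -2).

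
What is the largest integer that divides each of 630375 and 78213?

Euclid: 630375 = 8·78213 + 4671; 78213 = 16·4671 + 3477; 4671 = 1·3477 + 1194; 3477 = 2·1194 + 1089; 1194 = 1·1089 + 105; 1089 = 10·105 + 39; 105 = 2·39 + 27; 39 = 1·27 + 12; 27 = 2·12 + 3; 12 = 4·3 + 0. Last nonzero remainder: 3.

3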